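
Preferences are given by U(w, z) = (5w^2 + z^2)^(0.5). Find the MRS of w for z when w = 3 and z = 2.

For CES with ρ = 2, MRS = (5/1)·(z/w)^(-1).
At (3, 2): MRS = 7.5.
The indifference curve has slope −7.5 at this bundle.

MRS = 7.5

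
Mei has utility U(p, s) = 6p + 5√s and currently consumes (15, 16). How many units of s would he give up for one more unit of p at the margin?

MU_p = 6, MU_s = 5/(2√s).
MRS = 6 ÷ (5/(2√s)).
At (15, 16): MRS = 9.6.
The indifference curve has slope −9.6 at this bundle.

MRS = 9.6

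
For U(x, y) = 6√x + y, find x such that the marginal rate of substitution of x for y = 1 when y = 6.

MU_x = 6/(2√x), MU_y = 1.
MRS = 6/(2√x) ÷ 1.
MRS depends only on x: 3/√x = 1 ⇒ √x = 3/1 = 3 ⇒ x = 9.

x = 9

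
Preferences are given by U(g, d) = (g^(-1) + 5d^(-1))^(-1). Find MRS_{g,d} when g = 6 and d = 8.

MRS = 16/45

For CES with ρ = -1, MRS = (1/5)·(d/g)^2.
At (6, 8): MRS = 16/45.
That is, one extra unit of g is worth 16/45 units of d at the margin.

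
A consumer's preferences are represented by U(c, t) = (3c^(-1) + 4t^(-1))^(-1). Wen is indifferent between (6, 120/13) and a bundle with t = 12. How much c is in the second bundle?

U depends on (c, t) only through S = 3c^(-1) + 4t^(-1), so equal utility means equal S. At (6, 120/13): S = 14/15.
With t = 12: 4·12^(-1) = 1/3, so 3c^(-1) = 14/15 − 1/3 = 0.6, i.e. c^(-1) = 0.2.
Hence c = 1/0.2 = 5.
Check: U(5, 12) = 1.0714.

c = 5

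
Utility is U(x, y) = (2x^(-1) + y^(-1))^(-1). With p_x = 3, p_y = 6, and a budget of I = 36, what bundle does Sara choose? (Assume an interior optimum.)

For CES with ρ = -1, MRS = (2/1)·(y/x)^2.
Tangency: set MRS = p_x/p_y = 3/6 = 0.5.
So (y/x)^2 = 0.25; taking the square root, y/x = 0.5, i.e. y = 0.5·x.
Substitute into the budget 3·x + 6·y = 36: 6·x = 36, so x* = 6 and y* = 0.5·6 = 3.

x* = 6, y* = 3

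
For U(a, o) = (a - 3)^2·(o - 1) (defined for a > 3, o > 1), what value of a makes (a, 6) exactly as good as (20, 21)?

U(20, 21) = 5780.
Set U(a, 6) = 5780 and solve.
With o = 6: (6 − 1) = 5, so (a − 3)^2 = 5780/5 = 1156.
Taking the square root (with a > 3): a − 3 = 34, so a = 37.
Check: U(37, 6) = 5780.

a = 37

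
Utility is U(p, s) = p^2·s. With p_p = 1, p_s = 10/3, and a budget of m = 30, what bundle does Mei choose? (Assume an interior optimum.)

p* = 20, s* = 3

MU_p = 2·p·s and MU_s = p^2.
MRS = MU_p/MU_s = (2/1)·s/p.
Tangency: set MRS = p_p/p_s = 1/(10/3) = 0.3.
So (2/1)·s/p = 0.3, i.e. s = 0.15·p.
Substitute into the budget 1·p + (10/3)·s = 30: 1.5·p = 30, so p* = 20.
Then s* = 0.15·20 = 3.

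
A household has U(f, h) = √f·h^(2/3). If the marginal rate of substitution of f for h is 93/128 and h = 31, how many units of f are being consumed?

MU_f = 0.5·f^(-0.5)·h^(2/3) and MU_h = 2/3·√f·h^(-1/3).
MRS = MU_f/MU_h = (0.75)·h/f.
Substitute h = 31: MRS = 23.25/f. Setting 23.25/f = 93/128 gives f = 23.25/(93/128) = 32.

f = 32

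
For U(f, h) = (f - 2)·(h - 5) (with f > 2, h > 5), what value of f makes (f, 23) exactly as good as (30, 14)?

f = 16

U(30, 14) = 252.
Set U(f, 23) = 252 and solve.
With h = 23: (23 − 5) = 18, so (f − 2) = 252/18 = 14.
So f = 2 + 14 = 16.
Check: U(16, 23) = 252.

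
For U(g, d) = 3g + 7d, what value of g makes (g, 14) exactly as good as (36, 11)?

g = 29

U(36, 11) = 185.
Set U(g, 14) = 185 and solve.
3g + 7·14 = 185 ⇒ 3g = 87 ⇒ g = 29.
Check: U(29, 14) = 185.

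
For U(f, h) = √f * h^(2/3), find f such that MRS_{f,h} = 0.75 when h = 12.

f = 12

MU_f = 0.5·f^(-0.5)·h^(2/3) and MU_h = 2/3·√f·h^(-1/3).
MRS = MU_f/MU_h = (0.75)·h/f.
Substitute h = 12: MRS = 9/f. Setting 9/f = 0.75 gives f = 9/0.75 = 12.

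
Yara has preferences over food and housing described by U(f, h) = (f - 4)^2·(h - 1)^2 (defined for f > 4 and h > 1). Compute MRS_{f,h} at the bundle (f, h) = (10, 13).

MRS = 2

MU_f = 2·(f−4)·(h−1)^2, MU_h = 2·(f−4)^2·(h−1).
MRS = (h−1)/(f−4).
At (10, 13): MRS = 2.
That is, one extra unit of f is worth 2 units of h at the margin.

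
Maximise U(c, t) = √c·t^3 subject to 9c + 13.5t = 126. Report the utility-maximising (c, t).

c* = 2, t* = 8

MU_c = 0.5·c^(-0.5)·t^3 and MU_t = 3·√c·t^2.
MRS = MU_c/MU_t = (1/6)·t/c.
Tangency: set MRS = p_c/p_t = 9/13.5 = 2/3.
So (1/6)·t/c = 2/3, i.e. t = 4·c.
Substitute into the budget 9·c + 13.5·t = 126: 63·c = 126, so c* = 2.
Then t* = 4·2 = 8.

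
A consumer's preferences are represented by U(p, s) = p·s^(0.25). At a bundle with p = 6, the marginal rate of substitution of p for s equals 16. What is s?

MU_p = s^(0.25) and MU_s = 0.25·p·s^(-0.75).
MRS = MU_p/MU_s = (4)·s/p.
Substitute p = 6: MRS = s/1.5. Setting s/1.5 = 16 gives s = 16·1.5 = 24.

s = 24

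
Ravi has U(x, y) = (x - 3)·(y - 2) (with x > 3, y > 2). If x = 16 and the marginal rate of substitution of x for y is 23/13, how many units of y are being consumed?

MU_x = (y−2), MU_y = (x−3).
MRS = (y−2)/(x−3).
Substitute x = 16: MRS = (y − 2)/13. Setting this equal to 23/13 gives y − 2 = (23/13)·13 = 23, so y = 25.

y = 25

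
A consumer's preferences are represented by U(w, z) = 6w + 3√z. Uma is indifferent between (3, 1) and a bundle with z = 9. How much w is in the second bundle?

w = 2

U(3, 1) = 21.
Set U(w, 9) = 21 and solve.
With z = 9: √9 = 3, so 6w = 21 − 3·3 = 12 and w = 2.
Check: U(2, 9) = 21.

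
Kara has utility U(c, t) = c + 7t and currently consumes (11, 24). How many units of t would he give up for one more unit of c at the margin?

MRS = 1/7

MU_c = 1, MU_t = 7, so MRS = 1/7 at every bundle.
At (11, 24): MRS = 1/7.
That is, one extra unit of c is worth 1/7 units of t at the margin.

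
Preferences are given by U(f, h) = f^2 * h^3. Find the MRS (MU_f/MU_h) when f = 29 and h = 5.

MU_f = 2·f·h^3 and MU_h = 3·f^2·h^2.
MRS = MU_f/MU_h = (2/3)·h/f.
At (29, 5): MRS = 10/87.
So at (29, 5) the consumer would give up 10/87 units of h for one more unit of f.

MRS = 10/87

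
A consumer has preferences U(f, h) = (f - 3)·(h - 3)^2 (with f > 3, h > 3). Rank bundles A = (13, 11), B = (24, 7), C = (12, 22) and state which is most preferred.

Bundle C

Evaluate utility at each bundle:
U(A) = 640.
U(B) = 336.
U(C) = 3249.
Highest utility is C, so C ≻ A ≻ B.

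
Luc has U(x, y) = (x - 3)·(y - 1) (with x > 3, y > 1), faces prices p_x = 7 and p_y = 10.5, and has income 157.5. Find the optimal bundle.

x* = 12, y* = 7

MU_x = (y−1), MU_y = (x−3).
MRS = (y−1)/(x−3).
Tangency: set MRS = p_x/p_y = 7/10.5 = 2/3.
So (y − 1)/(x − 3) = 2/3, i.e. (y − 1) = (2/3)·(x − 3).
Rewrite the budget in excess-of-subsistence terms: 7·(x − 3) + 10.5·(y − 1) = 157.5 − 7·3 − 10.5·1 = 126.
Substituting, 14·(x − 3) = 126, so x − 3 = 9 and x* = 12.
Then y − 1 = (2/3)·9 = 6, so y* = 7.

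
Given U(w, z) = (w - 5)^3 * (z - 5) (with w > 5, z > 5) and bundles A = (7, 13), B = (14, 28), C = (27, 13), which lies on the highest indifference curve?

Evaluate utility at each bundle:
U(A) = 64.
U(B) = 16767.
U(C) = 85184.
Highest utility is C, so C ≻ B ≻ A.

Bundle C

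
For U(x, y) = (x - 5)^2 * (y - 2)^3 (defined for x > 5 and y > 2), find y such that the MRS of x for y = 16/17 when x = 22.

MU_x = 2·(x−5)·(y−2)^3, MU_y = 3·(x−5)^2·(y−2)^2.
MRS = (2/3)·(y−2)/(x−5).
Substitute x = 22: MRS = (y − 2)/25.5. Setting this equal to 16/17 gives y − 2 = (16/17)·25.5 = 24, so y = 26.

y = 26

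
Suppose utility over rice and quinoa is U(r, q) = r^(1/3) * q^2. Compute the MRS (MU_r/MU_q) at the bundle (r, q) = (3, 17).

MRS = 17/18

MU_r = 1/3·r^(-2/3)·q^2 and MU_q = 2·r^(1/3)·q.
MRS = MU_r/MU_q = (1/6)·q/r.
At (3, 17): MRS = 17/18.
The indifference curve has slope −17/18 at this bundle.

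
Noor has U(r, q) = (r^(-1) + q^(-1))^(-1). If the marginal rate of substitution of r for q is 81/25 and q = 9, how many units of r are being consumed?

For CES with ρ = -1, MRS = (q/r)^2.
Setting (9/r)^2 = 81/25 gives 9/r = 1.8 and r = 5.

r = 5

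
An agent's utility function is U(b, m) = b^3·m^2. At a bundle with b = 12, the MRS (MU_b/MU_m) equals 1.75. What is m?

MU_b = 3·b^2·m^2 and MU_m = 2·b^3·m.
MRS = MU_b/MU_m = (3/2)·m/b.
Substitute b = 12: MRS = m/8. Setting m/8 = 1.75 gives m = 1.75·8 = 14.

m = 14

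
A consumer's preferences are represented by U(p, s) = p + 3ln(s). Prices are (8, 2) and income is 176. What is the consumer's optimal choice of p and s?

MU_p = 1, MU_s = 3/s.
MRS = 1 ÷ (3/s).
Tangency: set MRS = p_p/p_s = 8/2 = 4.
MRS depends only on s: (1/3)·s = 4 ⇒ s* = 4/(1/3) = 12.
From the budget, 8·p = 176 − 2·12 = 152, so p* = 19.

p* = 19, s* = 12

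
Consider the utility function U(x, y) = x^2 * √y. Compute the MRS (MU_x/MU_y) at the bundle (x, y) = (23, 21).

MU_x = 2·x·√y and MU_y = 0.5·x^2·y^(-0.5).
MRS = MU_x/MU_y = (4)·y/x.
At (23, 21): MRS = 84/23.
So at (23, 21) the consumer would give up 84/23 units of y for one more unit of x.

MRS = 84/23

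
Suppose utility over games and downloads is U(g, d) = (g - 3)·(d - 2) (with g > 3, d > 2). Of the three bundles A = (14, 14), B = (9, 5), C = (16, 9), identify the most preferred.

Bundle A

Evaluate utility at each bundle:
U(A) = 132.
U(B) = 18.
U(C) = 91.
Highest utility is A, so A ≻ C ≻ B.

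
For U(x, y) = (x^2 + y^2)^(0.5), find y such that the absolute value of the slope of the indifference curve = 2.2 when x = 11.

y = 5

For CES with ρ = 2, MRS = (y/x)^(-1).
Setting (y/11)^(-1) = 2.2 gives y/11 = 5/11 and y = 5.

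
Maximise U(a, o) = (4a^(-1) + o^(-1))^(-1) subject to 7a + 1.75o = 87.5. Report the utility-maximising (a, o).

For CES with ρ = -1, MRS = (4/1)·(o/a)^2.
Tangency: set MRS = p_a/p_o = 7/1.75 = 4.
So (o/a)^2 = 1; taking the square root, o/a = 1, i.e. o = a.
Substitute into the budget 7·a + 1.75·o = 87.5: 8.75·a = 87.5, so a* = 10 and o* = 10.

a* = 10, o* = 10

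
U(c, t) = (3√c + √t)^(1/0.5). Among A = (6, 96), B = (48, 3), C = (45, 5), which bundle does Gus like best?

Bundle B

Evaluate utility at each bundle:
U(A) = 294.000.
U(B) = 507.000.
U(C) = 500.000.
Highest utility is B, so B ≻ C ≻ A.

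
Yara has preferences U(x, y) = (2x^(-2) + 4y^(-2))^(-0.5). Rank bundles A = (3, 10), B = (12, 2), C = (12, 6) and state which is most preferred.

Evaluate utility at each bundle:
U(A) = 1.953.
U(B) = 0.993.
U(C) = 2.828.
Highest utility is C, so C ≻ A ≻ B.

Bundle C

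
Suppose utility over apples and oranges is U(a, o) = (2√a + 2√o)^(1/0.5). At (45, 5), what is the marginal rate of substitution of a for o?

For CES with ρ = 0.5, MRS = √(o/a).
At (45, 5): MRS = 1/3.
That is, one extra unit of a is worth 1/3 units of o at the margin.

MRS = 1/3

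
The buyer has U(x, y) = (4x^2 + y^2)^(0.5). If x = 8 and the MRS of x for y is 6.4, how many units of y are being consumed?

For CES with ρ = 2, MRS = (4/1)·(y/x)^(-1).
Setting (4/1)·(y/8)^(-1) = 6.4 gives (y/8)^(-1) = 1.6, so y/8 = 0.625 and y = 5.

y = 5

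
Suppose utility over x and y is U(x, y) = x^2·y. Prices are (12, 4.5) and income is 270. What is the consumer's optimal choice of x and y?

MU_x = 2·x·y and MU_y = x^2.
MRS = MU_x/MU_y = (2/1)·y/x.
Tangency: set MRS = p_x/p_y = 12/4.5 = 8/3.
So (2/1)·y/x = 8/3, i.e. y = (4/3)·x.
Substitute into the budget 12·x + 4.5·y = 270: 18·x = 270, so x* = 15.
Then y* = (4/3)·15 = 20.

x* = 15, y* = 20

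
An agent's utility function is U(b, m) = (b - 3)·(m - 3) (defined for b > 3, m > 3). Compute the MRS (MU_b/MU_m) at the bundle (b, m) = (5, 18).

MRS = 7.5

MU_b = (m−3), MU_m = (b−3).
MRS = (m−3)/(b−3).
At (5, 18): MRS = 7.5.
So at (5, 18) the consumer would give up 7.5 units of m for one more unit of b.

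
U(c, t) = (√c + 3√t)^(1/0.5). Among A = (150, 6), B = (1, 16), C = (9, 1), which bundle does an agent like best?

Bundle A

Evaluate utility at each bundle:
U(A) = 384.000.
U(B) = 169.000.
U(C) = 36.000.
Highest utility is A, so A ≻ B ≻ C.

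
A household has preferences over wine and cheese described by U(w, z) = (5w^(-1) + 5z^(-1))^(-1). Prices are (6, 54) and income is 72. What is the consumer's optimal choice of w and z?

w* = 3, z* = 1

For CES with ρ = -1, MRS = (z/w)^2.
Tangency: set MRS = p_w/p_z = 6/54 = 1/9.
So (z/w)^2 = 1/9; taking the square root, z/w = 1/3, i.e. z = (1/3)·w.
Substitute into the budget 6·w + 54·z = 72: 24·w = 72, so w* = 3 and z* = (1/3)·3 = 1.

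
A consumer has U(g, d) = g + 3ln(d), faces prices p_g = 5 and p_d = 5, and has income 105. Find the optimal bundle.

g* = 18, d* = 3

MU_g = 1, MU_d = 3/d.
MRS = 1 ÷ (3/d).
Tangency: set MRS = p_g/p_d = 5/5 = 1.
MRS depends only on d: (1/3)·d = 1 ⇒ d* = 1/(1/3) = 3.
From the budget, 5·g = 105 − 5·3 = 90, so g* = 18.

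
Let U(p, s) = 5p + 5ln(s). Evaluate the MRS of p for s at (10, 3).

MU_p = 5, MU_s = 5/s.
MRS = 5 ÷ (5/s).
At (10, 3): MRS = 3.
That is, one extra unit of p is worth 3 units of s at the margin.

MRS = 3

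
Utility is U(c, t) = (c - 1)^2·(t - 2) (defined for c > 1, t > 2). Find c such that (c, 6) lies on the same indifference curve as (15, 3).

c = 8

U(15, 3) = 196.
Set U(c, 6) = 196 and solve.
With t = 6: (6 − 2) = 4, so (c − 1)^2 = 196/4 = 49.
Taking the square root (with c > 1): c − 1 = 7, so c = 8.
Check: U(8, 6) = 196.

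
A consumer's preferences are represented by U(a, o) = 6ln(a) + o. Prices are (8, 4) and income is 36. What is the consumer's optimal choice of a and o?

MU_a = 6/a, MU_o = 1.
MRS = 6/a ÷ 1.
Tangency: set MRS = p_a/p_o = 8/4 = 2.
MRS depends only on a: 6/a = 2 ⇒ a* = 6/2 = 3.
From the budget, 4·o = 36 − 8·3 = 12, so o* = 3.

a* = 3, o* = 3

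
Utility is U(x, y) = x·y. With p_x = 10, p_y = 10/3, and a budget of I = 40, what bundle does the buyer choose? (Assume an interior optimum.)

MU_x = y and MU_y = x.
MRS = MU_x/MU_y = y/x.
Tangency: set MRS = p_x/p_y = 10/(10/3) = 3.
So y/x = 3, i.e. y = 3·x.
Substitute into the budget 10·x + (10/3)·y = 40: 20·x = 40, so x* = 2.
Then y* = 3·2 = 6.

x* = 2, y* = 6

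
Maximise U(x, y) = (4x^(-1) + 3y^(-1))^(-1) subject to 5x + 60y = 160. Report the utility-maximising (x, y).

x* = 8, y* = 2

For CES with ρ = -1, MRS = (4/3)·(y/x)^2.
Tangency: set MRS = p_x/p_y = 5/60 = 1/12.
So (y/x)^2 = 1/16; taking the square root, y/x = 0.25, i.e. y = 0.25·x.
Substitute into the budget 5·x + 60·y = 160: 20·x = 160, so x* = 8 and y* = 0.25·8 = 2.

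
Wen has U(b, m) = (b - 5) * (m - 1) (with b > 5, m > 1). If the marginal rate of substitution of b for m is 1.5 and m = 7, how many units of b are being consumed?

MU_b = (m−1), MU_m = (b−5).
MRS = (m−1)/(b−5).
Substitute m = 7: MRS = 6/(b − 5). Setting this equal to 1.5 gives b − 5 = 6/1.5 = 4, so b = 9.

b = 9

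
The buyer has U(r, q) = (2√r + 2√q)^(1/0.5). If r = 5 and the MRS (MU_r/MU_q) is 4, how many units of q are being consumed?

q = 80

For CES with ρ = 0.5, MRS = √(q/r).
Setting √(q/5) = 4 gives q/5 = 16 and q = 80.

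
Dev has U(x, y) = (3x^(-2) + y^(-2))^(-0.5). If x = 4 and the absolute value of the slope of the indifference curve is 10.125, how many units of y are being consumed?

y = 6

For CES with ρ = -2, MRS = (3/1)·(y/x)^3.
Setting (3/1)·(y/4)^3 = 10.125 gives (y/4)^3 = 3.375, so y/4 = 1.5 and y = 6.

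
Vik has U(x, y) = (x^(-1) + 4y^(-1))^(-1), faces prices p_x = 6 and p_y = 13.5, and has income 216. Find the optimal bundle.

For CES with ρ = -1, MRS = (1/4)·(y/x)^2.
Tangency: set MRS = p_x/p_y = 6/13.5 = 4/9.
So (y/x)^2 = 16/9; taking the square root, y/x = 4/3, i.e. y = (4/3)·x.
Substitute into the budget 6·x + 13.5·y = 216: 24·x = 216, so x* = 9 and y* = (4/3)·9 = 12.

x* = 9, y* = 12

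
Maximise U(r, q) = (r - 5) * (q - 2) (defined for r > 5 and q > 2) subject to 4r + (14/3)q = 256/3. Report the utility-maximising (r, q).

MU_r = (q−2), MU_q = (r−5).
MRS = (q−2)/(r−5).
Tangency: set MRS = p_r/p_q = 4/(14/3) = 6/7.
So (q − 2)/(r − 5) = 6/7, i.e. (q − 2) = (6/7)·(r − 5).
Rewrite the budget in excess-of-subsistence terms: 4·(r − 5) + (14/3)·(q − 2) = 256/3 − 4·5 − (14/3)·2 = 56.
Substituting, 8·(r − 5) = 56, so r − 5 = 7 and r* = 12.
Then q − 2 = (6/7)·7 = 6, so q* = 8.

r* = 12, q* = 8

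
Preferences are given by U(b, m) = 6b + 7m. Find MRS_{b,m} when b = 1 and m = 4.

MU_b = 6, MU_m = 7, so MRS = 6/7 at every bundle.
At (1, 4): MRS = 6/7.
So at (1, 4) the consumer would give up 6/7 units of m for one more unit of b.

MRS = 6/7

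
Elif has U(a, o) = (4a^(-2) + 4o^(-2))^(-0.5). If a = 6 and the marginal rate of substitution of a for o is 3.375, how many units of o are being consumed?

For CES with ρ = -2, MRS = (o/a)^3.
Setting (o/6)^3 = 3.375 gives o/6 = 1.5 and o = 9.

o = 9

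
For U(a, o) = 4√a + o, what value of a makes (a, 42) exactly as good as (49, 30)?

U(49, 30) = 58.
Set U(a, 42) = 58 and solve.
With o = 42: 4√a = 58 − 42 = 16, so √a = 4 and a = 16.
Check: U(16, 42) = 58.

a = 16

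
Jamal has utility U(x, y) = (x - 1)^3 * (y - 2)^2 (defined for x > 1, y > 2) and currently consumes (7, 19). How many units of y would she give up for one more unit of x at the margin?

MU_x = 3·(x−1)^2·(y−2)^2, MU_y = 2·(x−1)^3·(y−2).
MRS = (3/2)·(y−2)/(x−1).
At (7, 19): MRS = 4.25.
That is, one extra unit of x is worth 4.25 units of y at the margin.

MRS = 4.25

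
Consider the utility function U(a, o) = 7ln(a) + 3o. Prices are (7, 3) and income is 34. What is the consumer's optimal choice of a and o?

a* = 1, o* = 9

MU_a = 7/a, MU_o = 3.
MRS = 7/a ÷ 3.
Tangency: set MRS = p_a/p_o = 7/3.
MRS depends only on a: (7/3)/a = 7/3 ⇒ a* = (7/3)/(7/3) = 1.
From the budget, 3·o = 34 − 7·1 = 27, so o* = 9.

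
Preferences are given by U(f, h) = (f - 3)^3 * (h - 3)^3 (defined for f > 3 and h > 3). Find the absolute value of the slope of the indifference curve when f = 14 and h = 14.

MRS = 1

MU_f = 3·(f−3)^2·(h−3)^3, MU_h = 3·(f−3)^3·(h−3)^2.
MRS = (h−3)/(f−3).
At (14, 14): MRS = 1.
The indifference curve has slope −1 at this bundle.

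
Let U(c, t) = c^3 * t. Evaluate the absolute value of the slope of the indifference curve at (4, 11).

MRS = 8.25

MU_c = 3·c^2·t and MU_t = c^3.
MRS = MU_c/MU_t = (3/1)·t/c.
At (4, 11): MRS = 8.25.
So at (4, 11) the consumer would give up 8.25 units of t for one more unit of c.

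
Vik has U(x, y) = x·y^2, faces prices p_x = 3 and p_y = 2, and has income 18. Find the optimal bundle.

MU_x = y^2 and MU_y = 2·x·y.
MRS = MU_x/MU_y = (1/2)·y/x.
Tangency: set MRS = p_x/p_y = 3/2 = 1.5.
So (1/2)·y/x = 1.5, i.e. y = 3·x.
Substitute into the budget 3·x + 2·y = 18: 9·x = 18, so x* = 2.
Then y* = 3·2 = 6.

x* = 2, y* = 6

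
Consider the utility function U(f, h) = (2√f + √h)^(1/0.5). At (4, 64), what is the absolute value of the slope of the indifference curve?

MRS = 8

For CES with ρ = 0.5, MRS = (2/1)·√(h/f).
At (4, 64): MRS = 8.
That is, one extra unit of f is worth 8 units of h at the margin.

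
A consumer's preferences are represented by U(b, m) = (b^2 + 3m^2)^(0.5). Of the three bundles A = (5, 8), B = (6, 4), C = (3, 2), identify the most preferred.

Evaluate utility at each bundle:
U(A) = 14.731.
U(B) = 9.165.
U(C) = 4.583.
Highest utility is A, so A ≻ B ≻ C.

Bundle A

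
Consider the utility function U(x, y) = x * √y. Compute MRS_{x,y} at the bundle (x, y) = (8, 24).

MU_x = √y and MU_y = 0.5·x·y^(-0.5).
MRS = MU_x/MU_y = (2)·y/x.
At (8, 24): MRS = 6.
The indifference curve has slope −6 at this bundle.

MRS = 6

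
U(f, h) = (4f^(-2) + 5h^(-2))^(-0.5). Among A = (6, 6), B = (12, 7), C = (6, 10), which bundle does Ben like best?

Bundle B

Evaluate utility at each bundle:
U(A) = 2.000.
U(B) = 2.775.
U(C) = 2.491.
Highest utility is B, so B ≻ C ≻ A.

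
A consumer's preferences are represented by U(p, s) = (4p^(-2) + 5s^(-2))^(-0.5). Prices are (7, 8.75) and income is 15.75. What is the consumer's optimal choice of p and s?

For CES with ρ = -2, MRS = (4/5)·(s/p)^3.
Tangency: set MRS = p_p/p_s = 7/8.75 = 0.8.
So (s/p)^3 = 1; taking the cube root, s/p = 1, i.e. s = p.
Substitute into the budget 7·p + 8.75·s = 15.75: 15.75·p = 15.75, so p* = 1 and s* = 1.

p* = 1, s* = 1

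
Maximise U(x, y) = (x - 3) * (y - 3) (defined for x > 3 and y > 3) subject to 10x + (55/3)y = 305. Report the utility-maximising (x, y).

x* = 14, y* = 9

MU_x = (y−3), MU_y = (x−3).
MRS = (y−3)/(x−3).
Tangency: set MRS = p_x/p_y = 10/(55/3) = 6/11.
So (y − 3)/(x − 3) = 6/11, i.e. (y − 3) = (6/11)·(x − 3).
Rewrite the budget in excess-of-subsistence terms: 10·(x − 3) + (55/3)·(y − 3) = 305 − 10·3 − (55/3)·3 = 220.
Substituting, 20·(x − 3) = 220, so x − 3 = 11 and x* = 14.
Then y − 3 = (6/11)·11 = 6, so y* = 9.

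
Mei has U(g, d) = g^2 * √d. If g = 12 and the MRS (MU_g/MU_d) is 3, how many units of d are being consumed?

MU_g = 2·g·√d and MU_d = 0.5·g^2·d^(-0.5).
MRS = MU_g/MU_d = (4)·d/g.
Substitute g = 12: MRS = d/3. Setting d/3 = 3 gives d = 3·3 = 9.

d = 9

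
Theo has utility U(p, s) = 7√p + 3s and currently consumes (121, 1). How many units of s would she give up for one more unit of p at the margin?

MU_p = 7/(2√p), MU_s = 3.
MRS = 7/(2√p) ÷ 3.
At (121, 1): MRS = 7/66.
So at (121, 1) the consumer would give up 7/66 units of s for one more unit of p.

MRS = 7/66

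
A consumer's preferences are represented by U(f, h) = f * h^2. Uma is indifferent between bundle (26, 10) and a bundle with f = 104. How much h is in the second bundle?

h = 5

U(26, 10) = 2600.
Set U(104, h) = 2600 and solve.
With f = 104: h^2 = 2600/104 = 25; taking the square root, h = 5.
Check: U(104, 5) = 2600.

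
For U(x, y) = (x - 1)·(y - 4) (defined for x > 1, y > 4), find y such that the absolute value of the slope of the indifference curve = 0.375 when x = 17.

y = 10

MU_x = (y−4), MU_y = (x−1).
MRS = (y−4)/(x−1).
Substitute x = 17: MRS = (y − 4)/16. Setting this equal to 0.375 gives y − 4 = 0.375·16 = 6, so y = 10.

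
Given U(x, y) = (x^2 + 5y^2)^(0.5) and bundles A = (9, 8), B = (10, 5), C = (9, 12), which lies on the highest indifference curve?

Bundle C

Evaluate utility at each bundle:
U(A) = 20.025.
U(B) = 15.000.
U(C) = 28.302.
Highest utility is C, so C ≻ A ≻ B.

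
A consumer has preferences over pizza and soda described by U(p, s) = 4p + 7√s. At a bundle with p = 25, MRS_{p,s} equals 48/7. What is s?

MU_p = 4, MU_s = 7/(2√s).
MRS = 4 ÷ (7/(2√s)).
MRS depends only on s: (8/7)·√s = 48/7 ⇒ √s = (48/7)/(8/7) = 6 ⇒ s = 36.

s = 36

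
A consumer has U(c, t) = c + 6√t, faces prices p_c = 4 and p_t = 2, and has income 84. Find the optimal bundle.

c* = 3, t* = 36

MU_c = 1, MU_t = 6/(2√t).
MRS = 1 ÷ (6/(2√t)).
Tangency: set MRS = p_c/p_t = 4/2 = 2.
MRS depends only on t: (1/3)·√t = 2 ⇒ √t = 2/(1/3) = 6 ⇒ t* = 36.
From the budget, 4·c = 84 − 2·36 = 12, so c* = 3.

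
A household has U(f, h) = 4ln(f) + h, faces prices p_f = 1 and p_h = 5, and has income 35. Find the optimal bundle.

f* = 20, h* = 3

MU_f = 4/f, MU_h = 1.
MRS = 4/f ÷ 1.
Tangency: set MRS = p_f/p_h = 1/5 = 0.2.
MRS depends only on f: 4/f = 0.2 ⇒ f* = 4/0.2 = 20.
From the budget, 5·h = 35 − 1·20 = 15, so h* = 3.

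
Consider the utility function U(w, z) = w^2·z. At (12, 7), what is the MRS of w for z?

MU_w = 2·w·z and MU_z = w^2.
MRS = MU_w/MU_z = (2/1)·z/w.
At (12, 7): MRS = 7/6.
The indifference curve has slope −7/6 at this bundle.

MRS = 7/6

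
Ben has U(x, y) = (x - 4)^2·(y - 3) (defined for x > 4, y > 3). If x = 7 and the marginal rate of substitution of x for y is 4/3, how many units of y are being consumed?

y = 5

MU_x = 2·(x−4)·(y−3), MU_y = (x−4)^2.
MRS = (2/1)·(y−3)/(x−4).
Substitute x = 7: MRS = (y − 3)/1.5. Setting this equal to 4/3 gives y − 3 = (4/3)·1.5 = 2, so y = 5.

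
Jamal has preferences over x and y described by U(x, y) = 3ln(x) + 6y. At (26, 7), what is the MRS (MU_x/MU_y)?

MRS = 1/52

MU_x = 3/x, MU_y = 6.
MRS = 3/x ÷ 6.
At (26, 7): MRS = 1/52.
That is, one extra unit of x is worth 1/52 units of y at the margin.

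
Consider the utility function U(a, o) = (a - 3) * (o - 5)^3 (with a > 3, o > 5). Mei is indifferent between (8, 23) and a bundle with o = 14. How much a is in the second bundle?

U(8, 23) = 29160.
Set U(a, 14) = 29160 and solve.
With o = 14: (14 − 5)^3 = 729, so (a − 3) = 29160/729 = 40.
So a = 3 + 40 = 43.
Check: U(43, 14) = 29160.

a = 43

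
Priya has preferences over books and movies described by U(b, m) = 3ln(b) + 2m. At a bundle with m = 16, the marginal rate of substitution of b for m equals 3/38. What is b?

b = 19

MU_b = 3/b, MU_m = 2.
MRS = 3/b ÷ 2.
MRS depends only on b: 1.5/b = 3/38 ⇒ b = 1.5/(3/38) = 19.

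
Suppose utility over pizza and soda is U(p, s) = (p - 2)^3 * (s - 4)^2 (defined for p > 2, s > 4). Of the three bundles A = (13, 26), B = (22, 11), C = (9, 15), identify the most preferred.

Evaluate utility at each bundle:
U(A) = 644204.
U(B) = 392000.
U(C) = 41503.
Highest utility is A, so A ≻ B ≻ C.

Bundle A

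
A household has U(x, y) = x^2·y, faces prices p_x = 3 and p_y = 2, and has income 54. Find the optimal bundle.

x* = 12, y* = 9

MU_x = 2·x·y and MU_y = x^2.
MRS = MU_x/MU_y = (2/1)·y/x.
Tangency: set MRS = p_x/p_y = 3/2 = 1.5.
So (2/1)·y/x = 1.5, i.e. y = 0.75·x.
Substitute into the budget 3·x + 2·y = 54: 4.5·x = 54, so x* = 12.
Then y* = 0.75·12 = 9.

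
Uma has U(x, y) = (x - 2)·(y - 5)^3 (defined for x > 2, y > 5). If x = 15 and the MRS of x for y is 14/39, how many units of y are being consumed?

y = 19

MU_x = (y−5)^3, MU_y = 3·(x−2)·(y−5)^2.
MRS = (1/3)·(y−5)/(x−2).
Substitute x = 15: MRS = (y − 5)/39. Setting this equal to 14/39 gives y − 5 = (14/39)·39 = 14, so y = 19.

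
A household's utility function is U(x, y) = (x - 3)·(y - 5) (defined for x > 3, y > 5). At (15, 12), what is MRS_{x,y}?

MRS = 7/12

MU_x = (y−5), MU_y = (x−3).
MRS = (y−5)/(x−3).
At (15, 12): MRS = 7/12.
The indifference curve has slope −7/12 at this bundle.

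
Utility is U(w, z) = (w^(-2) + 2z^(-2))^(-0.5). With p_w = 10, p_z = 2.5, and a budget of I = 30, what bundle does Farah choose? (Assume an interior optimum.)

w* = 2, z* = 4

For CES with ρ = -2, MRS = (1/2)·(z/w)^3.
Tangency: set MRS = p_w/p_z = 10/2.5 = 4.
So (z/w)^3 = 8; taking the cube root, z/w = 2, i.e. z = 2·w.
Substitute into the budget 10·w + 2.5·z = 30: 15·w = 30, so w* = 2 and z* = 2·2 = 4.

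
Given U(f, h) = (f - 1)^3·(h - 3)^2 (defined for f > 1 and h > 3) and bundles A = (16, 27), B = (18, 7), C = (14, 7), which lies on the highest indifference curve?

Bundle A

Evaluate utility at each bundle:
U(A) = 1944000.
U(B) = 78608.
U(C) = 35152.
Highest utility is A, so A ≻ B ≻ C.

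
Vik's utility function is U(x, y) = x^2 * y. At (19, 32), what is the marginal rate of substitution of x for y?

MU_x = 2·x·y and MU_y = x^2.
MRS = MU_x/MU_y = (2/1)·y/x.
At (19, 32): MRS = 64/19.
So at (19, 32) the consumer would give up 64/19 units of y for one more unit of x.

MRS = 64/19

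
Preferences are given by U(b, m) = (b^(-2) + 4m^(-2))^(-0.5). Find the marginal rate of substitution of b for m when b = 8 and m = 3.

For CES with ρ = -2, MRS = (1/4)·(m/b)^3.
At (8, 3): MRS = 27/2048.
The indifference curve has slope −27/2048 at this bundle.

MRS = 27/2048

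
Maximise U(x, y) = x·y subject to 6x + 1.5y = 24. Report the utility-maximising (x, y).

x* = 2, y* = 8

MU_x = y and MU_y = x.
MRS = MU_x/MU_y = y/x.
Tangency: set MRS = p_x/p_y = 6/1.5 = 4.
So y/x = 4, i.e. y = 4·x.
Substitute into the budget 6·x + 1.5·y = 24: 12·x = 24, so x* = 2.
Then y* = 4·2 = 8.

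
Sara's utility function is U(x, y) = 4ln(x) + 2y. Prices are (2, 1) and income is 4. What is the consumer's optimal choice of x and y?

MU_x = 4/x, MU_y = 2.
MRS = 4/x ÷ 2.
Tangency: set MRS = p_x/p_y = 2/1 = 2.
MRS depends only on x: 2/x = 2 ⇒ x* = 2/2 = 1.
From the budget, 1·y = 4 − 2·1 = 2, so y* = 2.

x* = 1, y* = 2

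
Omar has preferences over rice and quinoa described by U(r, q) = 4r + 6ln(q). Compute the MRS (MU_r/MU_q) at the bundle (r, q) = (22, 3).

MU_r = 4, MU_q = 6/q.
MRS = 4 ÷ (6/q).
At (22, 3): MRS = 2.
So at (22, 3) the consumer would give up 2 units of q for one more unit of r.

MRS = 2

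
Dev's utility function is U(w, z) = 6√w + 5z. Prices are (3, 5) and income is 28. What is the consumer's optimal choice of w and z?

w* = 1, z* = 5

MU_w = 6/(2√w), MU_z = 5.
MRS = 6/(2√w) ÷ 5.
Tangency: set MRS = p_w/p_z = 3/5 = 0.6.
MRS depends only on w: 0.6/√w = 0.6 ⇒ √w = 0.6/0.6 = 1 ⇒ w* = 1.
From the budget, 5·z = 28 − 3·1 = 25, so z* = 5.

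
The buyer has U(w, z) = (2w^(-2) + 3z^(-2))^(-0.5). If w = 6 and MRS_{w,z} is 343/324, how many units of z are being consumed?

For CES with ρ = -2, MRS = (2/3)·(z/w)^3.
Setting (2/3)·(z/6)^3 = 343/324 gives (z/6)^3 = 343/216, so z/6 = 7/6 and z = 7.

z = 7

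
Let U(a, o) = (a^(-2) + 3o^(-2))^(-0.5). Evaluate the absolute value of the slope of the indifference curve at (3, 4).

MRS = 64/81

For CES with ρ = -2, MRS = (1/3)·(o/a)^3.
At (3, 4): MRS = 64/81.
That is, one extra unit of a is worth 64/81 units of o at the margin.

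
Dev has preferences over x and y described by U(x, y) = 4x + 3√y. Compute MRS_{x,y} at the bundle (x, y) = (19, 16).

MRS = 32/3

MU_x = 4, MU_y = 3/(2√y).
MRS = 4 ÷ (3/(2√y)).
At (19, 16): MRS = 32/3.
The indifference curve has slope −32/3 at this bundle.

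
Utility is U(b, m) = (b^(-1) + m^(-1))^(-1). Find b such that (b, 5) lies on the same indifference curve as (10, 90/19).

U depends on (b, m) only through S = b^(-1) + m^(-1), so equal utility means equal S. At (10, 90/19): S = 14/45.
With m = 5: 5^(-1) = 0.2, so b^(-1) = 14/45 − 0.2 = 1/9.
Hence b = 1/(1/9) = 9.
Check: U(9, 5) = 3.2143.

b = 9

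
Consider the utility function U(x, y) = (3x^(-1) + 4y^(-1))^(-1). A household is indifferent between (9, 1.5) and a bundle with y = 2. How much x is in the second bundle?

x = 3

U depends on (x, y) only through S = 3x^(-1) + 4y^(-1), so equal utility means equal S. At (9, 1.5): S = 3.
With y = 2: 4·2^(-1) = 2, so 3x^(-1) = 3 − 2 = 1, i.e. x^(-1) = 1/3.
Hence x = 1/(1/3) = 3.
Check: U(3, 2) = 0.3333.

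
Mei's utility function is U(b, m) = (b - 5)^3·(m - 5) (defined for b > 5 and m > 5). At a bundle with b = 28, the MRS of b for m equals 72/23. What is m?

MU_b = 3·(b−5)^2·(m−5), MU_m = (b−5)^3.
MRS = (3/1)·(m−5)/(b−5).
Substitute b = 28: MRS = (m − 5)/(23/3). Setting this equal to 72/23 gives m − 5 = (72/23)·(23/3) = 24, so m = 29.

m = 29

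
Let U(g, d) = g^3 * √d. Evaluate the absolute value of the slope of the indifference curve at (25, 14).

MU_g = 3·g^2·√d and MU_d = 0.5·g^3·d^(-0.5).
MRS = MU_g/MU_d = (6)·d/g.
At (25, 14): MRS = 84/25.
So at (25, 14) the consumer would give up 84/25 units of d for one more unit of g.

MRS = 84/25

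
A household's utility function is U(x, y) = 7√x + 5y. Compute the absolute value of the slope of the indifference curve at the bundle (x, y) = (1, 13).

MU_x = 7/(2√x), MU_y = 5.
MRS = 7/(2√x) ÷ 5.
At (1, 13): MRS = 0.7.
The indifference curve has slope −0.7 at this bundle.

MRS = 0.7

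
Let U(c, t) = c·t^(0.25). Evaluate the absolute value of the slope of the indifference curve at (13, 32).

MU_c = t^(0.25) and MU_t = 0.25·c·t^(-0.75).
MRS = MU_c/MU_t = (4)·t/c.
At (13, 32): MRS = 128/13.
The indifference curve has slope −128/13 at this bundle.

MRS = 128/13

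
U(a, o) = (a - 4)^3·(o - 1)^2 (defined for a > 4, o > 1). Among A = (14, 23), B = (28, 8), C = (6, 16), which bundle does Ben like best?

Bundle B

Evaluate utility at each bundle:
U(A) = 484000.
U(B) = 677376.
U(C) = 1800.
Highest utility is B, so B ≻ A ≻ C.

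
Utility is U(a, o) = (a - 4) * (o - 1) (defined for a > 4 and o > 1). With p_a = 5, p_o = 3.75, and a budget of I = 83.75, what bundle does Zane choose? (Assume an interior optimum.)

MU_a = (o−1), MU_o = (a−4).
MRS = (o−1)/(a−4).
Tangency: set MRS = p_a/p_o = 5/3.75 = 4/3.
So (o − 1)/(a − 4) = 4/3, i.e. (o − 1) = (4/3)·(a − 4).
Rewrite the budget in excess-of-subsistence terms: 5·(a − 4) + 3.75·(o − 1) = 83.75 − 5·4 − 3.75·1 = 60.
Substituting, 10·(a − 4) = 60, so a − 4 = 6 and a* = 10.
Then o − 1 = (4/3)·6 = 8, so o* = 9.

a* = 10, o* = 9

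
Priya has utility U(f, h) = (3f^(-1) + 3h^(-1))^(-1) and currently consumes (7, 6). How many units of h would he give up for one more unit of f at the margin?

For CES with ρ = -1, MRS = (h/f)^2.
At (7, 6): MRS = 36/49.
That is, one extra unit of f is worth 36/49 units of h at the margin.

MRS = 36/49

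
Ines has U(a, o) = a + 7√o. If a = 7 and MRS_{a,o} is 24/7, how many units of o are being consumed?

o = 144

MU_a = 1, MU_o = 7/(2√o).
MRS = 1 ÷ (7/(2√o)).
MRS depends only on o: (2/7)·√o = 24/7 ⇒ √o = (24/7)/(2/7) = 12 ⇒ o = 144.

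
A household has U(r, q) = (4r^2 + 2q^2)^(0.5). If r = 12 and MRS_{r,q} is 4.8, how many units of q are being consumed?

q = 5

For CES with ρ = 2, MRS = (4/2)·(q/r)^(-1).
Setting (4/2)·(q/12)^(-1) = 4.8 gives (q/12)^(-1) = 2.4, so q/12 = 5/12 and q = 5.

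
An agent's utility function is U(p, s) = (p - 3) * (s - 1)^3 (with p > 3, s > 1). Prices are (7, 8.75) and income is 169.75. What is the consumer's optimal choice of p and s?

p* = 8, s* = 13

MU_p = (s−1)^3, MU_s = 3·(p−3)·(s−1)^2.
MRS = (1/3)·(s−1)/(p−3).
Tangency: set MRS = p_p/p_s = 7/8.75 = 0.8.
So (1/3)·(s − 1)/(p − 3) = 0.8, i.e. (s − 1) = 2.4·(p − 3).
Rewrite the budget in excess-of-subsistence terms: 7·(p − 3) + 8.75·(s − 1) = 169.75 − 7·3 − 8.75·1 = 140.
Substituting, 28·(p − 3) = 140, so p − 3 = 5 and p* = 8.
Then s − 1 = 2.4·5 = 12, so s* = 13.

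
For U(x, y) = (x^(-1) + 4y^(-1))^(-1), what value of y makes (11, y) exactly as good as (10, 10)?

U depends on (x, y) only through S = x^(-1) + 4y^(-1), so equal utility means equal S. At (10, 10): S = 0.5.
With x = 11: 11^(-1) = 1/11, so 4y^(-1) = 0.5 − 1/11 = 9/22, i.e. y^(-1) = 9/88.
Hence y = 1/(9/88) = 88/9.
Check: U(11, 88/9) = 2.

y = 88/9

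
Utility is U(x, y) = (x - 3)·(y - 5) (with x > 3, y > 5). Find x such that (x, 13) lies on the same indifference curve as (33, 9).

U(33, 9) = 120.
Set U(x, 13) = 120 and solve.
With y = 13: (13 − 5) = 8, so (x − 3) = 120/8 = 15.
So x = 3 + 15 = 18.
Check: U(18, 13) = 120.

x = 18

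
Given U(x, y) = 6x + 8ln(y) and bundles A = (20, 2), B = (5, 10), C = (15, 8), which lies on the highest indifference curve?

Evaluate utility at each bundle:
U(A) = 125.545.
U(B) = 48.421.
U(C) = 106.636.
Highest utility is A, so A ≻ C ≻ B.

Bundle A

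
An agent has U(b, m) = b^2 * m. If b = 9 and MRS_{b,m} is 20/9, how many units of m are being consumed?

MU_b = 2·b·m and MU_m = b^2.
MRS = MU_b/MU_m = (2/1)·m/b.
Substitute b = 9: MRS = m/4.5. Setting m/4.5 = 20/9 gives m = (20/9)·4.5 = 10.

m = 10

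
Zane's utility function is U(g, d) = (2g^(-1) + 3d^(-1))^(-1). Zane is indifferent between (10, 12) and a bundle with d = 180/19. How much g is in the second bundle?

U depends on (g, d) only through S = 2g^(-1) + 3d^(-1), so equal utility means equal S. At (10, 12): S = 0.45.
With d = 180/19: 3·(180/19)^(-1) = 19/60, so 2g^(-1) = 0.45 − 19/60 = 2/15, i.e. g^(-1) = 1/15.
Hence g = 1/(1/15) = 15.
Check: U(15, 180/19) = 2.2222.

g = 15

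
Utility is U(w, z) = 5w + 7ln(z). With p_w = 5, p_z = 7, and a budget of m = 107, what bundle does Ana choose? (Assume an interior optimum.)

w* = 20, z* = 1

MU_w = 5, MU_z = 7/z.
MRS = 5 ÷ (7/z).
Tangency: set MRS = p_w/p_z = 5/7.
MRS depends only on z: (5/7)·z = 5/7 ⇒ z* = (5/7)/(5/7) = 1.
From the budget, 5·w = 107 − 7·1 = 100, so w* = 20.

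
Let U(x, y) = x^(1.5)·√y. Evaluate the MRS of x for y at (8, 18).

MRS = 6.75

MU_x = 1.5·√x·√y and MU_y = 0.5·x^(1.5)·y^(-0.5).
MRS = MU_x/MU_y = (3)·y/x.
At (8, 18): MRS = 6.75.
That is, one extra unit of x is worth 6.75 units of y at the margin.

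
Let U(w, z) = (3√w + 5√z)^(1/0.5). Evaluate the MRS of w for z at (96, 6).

MRS = 0.15

For CES with ρ = 0.5, MRS = (3/5)·√(z/w).
At (96, 6): MRS = 0.15.
So at (96, 6) the consumer would give up 0.15 units of z for one more unit of w.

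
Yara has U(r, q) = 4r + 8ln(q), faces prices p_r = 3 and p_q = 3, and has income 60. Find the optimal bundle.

r* = 18, q* = 2

MU_r = 4, MU_q = 8/q.
MRS = 4 ÷ (8/q).
Tangency: set MRS = p_r/p_q = 3/3 = 1.
MRS depends only on q: 0.5·q = 1 ⇒ q* = 1/0.5 = 2.
From the budget, 3·r = 60 − 3·2 = 54, so r* = 18.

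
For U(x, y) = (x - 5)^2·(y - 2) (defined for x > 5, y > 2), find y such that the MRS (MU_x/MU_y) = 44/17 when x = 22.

MU_x = 2·(x−5)·(y−2), MU_y = (x−5)^2.
MRS = (2/1)·(y−2)/(x−5).
Substitute x = 22: MRS = (y − 2)/8.5. Setting this equal to 44/17 gives y − 2 = (44/17)·8.5 = 22, so y = 24.

y = 24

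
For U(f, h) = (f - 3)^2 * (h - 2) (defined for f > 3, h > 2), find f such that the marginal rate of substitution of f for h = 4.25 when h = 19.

MU_f = 2·(f−3)·(h−2), MU_h = (f−3)^2.
MRS = (2/1)·(h−2)/(f−3).
Substitute h = 19: MRS = 34/(f − 3). Setting this equal to 4.25 gives f − 3 = 34/4.25 = 8, so f = 11.

f = 11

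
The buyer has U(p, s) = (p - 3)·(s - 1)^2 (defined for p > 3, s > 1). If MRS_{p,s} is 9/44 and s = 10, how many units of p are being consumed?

MU_p = (s−1)^2, MU_s = 2·(p−3)·(s−1).
MRS = (1/2)·(s−1)/(p−3).
Substitute s = 10: MRS = 4.5/(p − 3). Setting this equal to 9/44 gives p − 3 = 4.5/(9/44) = 22, so p = 25.

p = 25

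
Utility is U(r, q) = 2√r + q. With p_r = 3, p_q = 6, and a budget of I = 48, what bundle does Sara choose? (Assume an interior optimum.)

MU_r = 2/(2√r), MU_q = 1.
MRS = 2/(2√r) ÷ 1.
Tangency: set MRS = p_r/p_q = 3/6 = 0.5.
MRS depends only on r: 1/√r = 0.5 ⇒ √r = 1/0.5 = 2 ⇒ r* = 4.
From the budget, 6·q = 48 − 3·4 = 36, so q* = 6.

r* = 4, q* = 6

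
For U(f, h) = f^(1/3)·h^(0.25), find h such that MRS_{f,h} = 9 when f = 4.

h = 27

MU_f = 1/3·f^(-2/3)·h^(0.25) and MU_h = 0.25·f^(1/3)·h^(-0.75).
MRS = MU_f/MU_h = (4/3)·h/f.
Substitute f = 4: MRS = h/3. Setting h/3 = 9 gives h = 9·3 = 27.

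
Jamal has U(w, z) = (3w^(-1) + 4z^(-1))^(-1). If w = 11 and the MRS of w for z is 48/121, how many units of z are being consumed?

z = 8

For CES with ρ = -1, MRS = (3/4)·(z/w)^2.
Setting (3/4)·(z/11)^2 = 48/121 gives (z/11)^2 = 64/121, so z/11 = 8/11 and z = 8.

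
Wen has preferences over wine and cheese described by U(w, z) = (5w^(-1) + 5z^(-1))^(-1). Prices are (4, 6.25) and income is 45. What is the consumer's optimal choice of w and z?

For CES with ρ = -1, MRS = (z/w)^2.
Tangency: set MRS = p_w/p_z = 4/6.25 = 16/25.
So (z/w)^2 = 16/25; taking the square root, z/w = 0.8, i.e. z = 0.8·w.
Substitute into the budget 4·w + 6.25·z = 45: 9·w = 45, so w* = 5 and z* = 0.8·5 = 4.

w* = 5, z* = 4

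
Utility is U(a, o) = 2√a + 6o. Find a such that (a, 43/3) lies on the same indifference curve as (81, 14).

a = 64

U(81, 14) = 102.
Set U(a, 43/3) = 102 and solve.
With o = 43/3: 2√a = 102 − 6·43/3 = 16, so √a = 8 and a = 64.
Check: U(64, 43/3) = 102.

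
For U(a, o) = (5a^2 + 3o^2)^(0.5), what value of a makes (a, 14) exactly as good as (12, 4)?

U depends on (a, o) only through S = 5a^2 + 3o^2, so equal utility means equal S. At (12, 4): S = 768.
With o = 14: 3·14^2 = 588, so 5a^2 = 768 − 588 = 180, i.e. a^2 = 36.
Hence a = √36 = 6.
Check: U(6, 14) = 27.7128.

a = 6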